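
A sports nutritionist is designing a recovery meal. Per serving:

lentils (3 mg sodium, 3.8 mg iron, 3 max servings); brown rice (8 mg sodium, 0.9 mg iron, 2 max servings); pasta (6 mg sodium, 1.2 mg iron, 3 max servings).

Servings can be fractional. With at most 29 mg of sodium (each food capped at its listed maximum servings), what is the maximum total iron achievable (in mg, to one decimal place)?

15.2 mg

Iron per mg sodium: lentils 1.267, pasta 0.2, brown rice 0.1125.
Take 3 servings of lentils: uses 9 mg sodium, +11.4 mg iron (running total 11.4 mg).
Take 3 servings of pasta: uses 18 mg sodium, +3.6 mg iron (running total 15.0 mg).
Take 0.25 servings of brown rice: uses 2 mg sodium, +0.2 mg iron (running total 15.2 mg).
Filling greedily by iron-per-mg sodium is optimal for one linear limit, giving 15.2 mg.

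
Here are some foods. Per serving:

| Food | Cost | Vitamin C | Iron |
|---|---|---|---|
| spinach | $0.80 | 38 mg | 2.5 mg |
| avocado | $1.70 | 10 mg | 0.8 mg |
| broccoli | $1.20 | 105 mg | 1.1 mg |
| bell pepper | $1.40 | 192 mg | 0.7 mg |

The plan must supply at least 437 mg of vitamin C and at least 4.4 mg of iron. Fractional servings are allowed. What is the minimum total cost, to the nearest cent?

$3.81

An LP optimum is at a vertex; with two nutrient constraints at most two foods are used. Check each candidate.
spinach only: max(437/38, 4.4/2.5) = 11.5 servings → $9.20.
avocado only: max(437/10, 4.4/0.8) = 43.7 servings → $74.29.
broccoli only: max(437/105, 4.4/1.1) = 4.162 servings → $4.99.
bell pepper only: max(437/192, 4.4/0.7) = 6.286 servings → $8.80.
spinach + avocado: intersection lies outside the first quadrant.
spinach + broccoli with both targets exact would need a negative amount; discard.
spinach + bell pepper with both tight: 1.189 servings and 2.041 servings → $3.81.
avocado + broccoli with both targets exact would need a negative amount; discard.
avocado + bell pepper with both tight: 3.676 servings and 2.085 servings → $9.17.
broccoli + bell pepper with both tight: 3.914 servings and 0.1358 servings → $4.89.
The minimum over all feasible corners is $3.81.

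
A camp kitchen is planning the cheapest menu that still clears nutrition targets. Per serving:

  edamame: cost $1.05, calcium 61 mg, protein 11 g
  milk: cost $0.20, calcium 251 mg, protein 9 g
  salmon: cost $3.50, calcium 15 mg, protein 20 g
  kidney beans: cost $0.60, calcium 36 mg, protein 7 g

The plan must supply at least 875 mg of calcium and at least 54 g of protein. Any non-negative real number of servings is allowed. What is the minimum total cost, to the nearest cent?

$1.20

Compare the cost at each extreme point of the feasible region.
edamame only: max(875/61, 54/11) = 14.34 servings → $15.06.
milk only: max(875/251, 54/9) = 6 servings → $1.20.
salmon only: max(875/15, 54/20) = 58.33 servings → $204.17.
kidney beans only: max(875/36, 54/7) = 24.31 servings → $14.58.
edamame + milk with both tight: 2.567 servings and 2.862 servings → $3.27.
edamame + salmon: intersection lies outside the first quadrant.
edamame + kidney beans: intersection lies outside the first quadrant.
milk + salmon with both tight: 3.417 servings and 1.163 servings → $4.75.
milk + kidney beans with both tight: 2.918 servings and 3.963 servings → $2.96.
salmon + kidney beans with both targets exact would need a negative amount; discard.
So the least-cost plan costs $1.20.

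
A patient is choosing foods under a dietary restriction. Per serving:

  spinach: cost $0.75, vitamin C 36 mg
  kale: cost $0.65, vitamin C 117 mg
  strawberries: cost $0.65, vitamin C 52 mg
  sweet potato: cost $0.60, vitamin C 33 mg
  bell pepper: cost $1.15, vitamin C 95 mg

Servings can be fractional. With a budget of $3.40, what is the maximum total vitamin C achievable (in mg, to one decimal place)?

Vitamin C per dollar: kale 180, bell pepper 82.61, strawberries 80, sweet potato 55, spinach 48.
With no serving limits, spend the whole cost allowance on kale: $3.40 / $0.65 × 117 mg = 612.0 mg.

612.0 mg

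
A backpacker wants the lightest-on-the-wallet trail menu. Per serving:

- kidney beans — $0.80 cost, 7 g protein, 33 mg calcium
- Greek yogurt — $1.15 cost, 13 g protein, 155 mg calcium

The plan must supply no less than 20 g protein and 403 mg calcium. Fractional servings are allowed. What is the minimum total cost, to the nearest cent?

$2.99

This is a tiny linear program; its minimum lies at a vertex of the feasible set. List the vertices and price them.
kidney beans only: max(20/7, 403/33) = 12.21 servings → $9.77.
Greek yogurt only: max(20/13, 403/155) = 2.6 servings → $2.99.
kidney beans + Greek yogurt with both targets exact would need a negative amount; discard.
Cheapest feasible corner: $2.99.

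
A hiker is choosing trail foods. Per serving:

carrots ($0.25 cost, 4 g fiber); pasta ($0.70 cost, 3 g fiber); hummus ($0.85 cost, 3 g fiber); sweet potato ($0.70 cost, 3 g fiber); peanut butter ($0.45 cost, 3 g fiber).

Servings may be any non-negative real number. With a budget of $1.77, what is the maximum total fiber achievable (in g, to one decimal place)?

Fiber per dollar: carrots 16, peanut butter 6.667, pasta 4.286, sweet potato 4.286, hummus 3.529.
With no serving limits, spend the whole cost allowance on carrots: $1.77 / $0.25 × 4 g = 28.3 g.

28.3 g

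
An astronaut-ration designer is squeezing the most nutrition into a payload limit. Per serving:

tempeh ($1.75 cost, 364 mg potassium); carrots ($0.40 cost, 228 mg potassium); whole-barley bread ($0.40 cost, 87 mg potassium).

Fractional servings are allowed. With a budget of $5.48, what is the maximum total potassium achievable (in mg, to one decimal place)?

3123.6 mg

Potassium per dollar: carrots 570, whole-barley bread 217.5, tempeh 208.
With no serving limits, spend the whole cost allowance on carrots: $5.48 / $0.40 × 228 mg = 3123.6 mg.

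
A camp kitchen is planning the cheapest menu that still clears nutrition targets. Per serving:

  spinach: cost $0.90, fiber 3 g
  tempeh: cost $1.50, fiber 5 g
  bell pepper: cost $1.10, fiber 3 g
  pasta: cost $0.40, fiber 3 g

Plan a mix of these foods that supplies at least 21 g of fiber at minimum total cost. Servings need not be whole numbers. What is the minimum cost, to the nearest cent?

Cost per g of fiber: pasta $0.1333, spinach $0.3000, tempeh $0.3000, bell pepper $0.3667.
With no serving limits, use only pasta: 21 g / 3 g = 7 servings × $0.40 = $2.80.

$2.80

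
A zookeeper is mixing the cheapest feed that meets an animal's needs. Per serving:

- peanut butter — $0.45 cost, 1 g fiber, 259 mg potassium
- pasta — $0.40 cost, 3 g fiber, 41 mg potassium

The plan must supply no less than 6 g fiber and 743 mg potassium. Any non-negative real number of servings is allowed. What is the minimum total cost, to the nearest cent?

Compare the cost at each extreme point of the feasible region.
peanut butter only: max(6/1, 743/259) = 6 servings → $2.70.
pasta only: max(6/3, 743/41) = 18.12 servings → $7.25.
peanut butter + pasta with both tight: 2.694 servings and 1.102 servings → $1.65.
Cheapest feasible corner: $1.65.

$1.65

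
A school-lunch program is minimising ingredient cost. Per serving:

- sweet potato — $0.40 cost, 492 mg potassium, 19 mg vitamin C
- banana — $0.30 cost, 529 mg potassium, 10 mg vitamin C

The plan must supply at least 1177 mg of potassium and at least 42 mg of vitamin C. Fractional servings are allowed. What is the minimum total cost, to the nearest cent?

sweet potato only: max(1177/492, 42/19) = 2.392 servings → $0.96.
banana only: max(1177/529, 42/10) = 4.2 servings → $1.26.
sweet potato + banana with both tight: 2.036 servings and 0.3311 servings → $0.91.
Cheapest feasible corner: $0.91.

$0.91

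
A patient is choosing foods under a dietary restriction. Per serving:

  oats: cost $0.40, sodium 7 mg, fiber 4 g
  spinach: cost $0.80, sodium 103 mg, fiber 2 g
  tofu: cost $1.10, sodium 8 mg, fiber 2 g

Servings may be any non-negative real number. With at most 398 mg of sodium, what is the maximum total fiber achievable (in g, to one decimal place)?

Fiber per mg sodium: oats 0.5714, tofu 0.25, spinach 0.01942.
With no serving limits, spend the whole sodium allowance on oats: 398 mg / 7 mg × 4 g = 227.4 g.

227.4 g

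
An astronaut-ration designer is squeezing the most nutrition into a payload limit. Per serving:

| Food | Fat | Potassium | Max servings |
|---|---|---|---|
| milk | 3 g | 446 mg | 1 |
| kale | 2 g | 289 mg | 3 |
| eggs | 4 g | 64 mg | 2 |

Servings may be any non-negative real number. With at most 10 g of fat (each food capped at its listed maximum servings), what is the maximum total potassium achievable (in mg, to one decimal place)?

Potassium per g fat: milk 148.7, kale 144.5, eggs 16.
Take 1 serving of milk: uses 3 g fat, +446.0 mg potassium (running total 446.0 mg).
Take 3 servings of kale: uses 6 g fat, +867.0 mg potassium (running total 1313.0 mg).
Take 0.25 servings of eggs: uses 1 g fat, +16.0 mg potassium (running total 1329.0 mg).
Filling greedily by potassium-per-g fat is optimal for one linear limit, giving 1329.0 mg.

1329.0 mg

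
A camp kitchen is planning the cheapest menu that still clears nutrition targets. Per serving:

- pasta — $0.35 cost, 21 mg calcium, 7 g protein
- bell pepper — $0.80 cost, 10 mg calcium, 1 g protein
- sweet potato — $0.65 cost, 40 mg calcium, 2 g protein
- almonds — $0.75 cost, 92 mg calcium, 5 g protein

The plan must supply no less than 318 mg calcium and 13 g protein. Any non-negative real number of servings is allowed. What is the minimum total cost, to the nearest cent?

For a min-cost LP with two ≥-constraints, a basic feasible solution has at most two positive variables.
pasta only: max(318/21, 13/7) = 15.14 servings → $5.30.
bell pepper only: max(318/10, 13/1) = 31.8 servings → $25.44.
sweet potato only: max(318/40, 13/2) = 7.95 servings → $5.17.
almonds only: max(318/92, 13/5) = 3.457 servings → $2.59.
pasta + bell pepper with both targets exact would need a negative amount; discard.
pasta + sweet potato with both targets exact would need a negative amount; discard.
pasta + almonds with both targets exact would need a negative amount; discard.
bell pepper + sweet potato: the both-tight solution has a negative serving — not a feasible corner.
bell pepper + almonds: the both-tight solution has a negative serving — not a feasible corner.
sweet potato + almonds: the both-tight solution has a negative serving — not a feasible corner.
Cheapest feasible corner: $2.59.

$2.59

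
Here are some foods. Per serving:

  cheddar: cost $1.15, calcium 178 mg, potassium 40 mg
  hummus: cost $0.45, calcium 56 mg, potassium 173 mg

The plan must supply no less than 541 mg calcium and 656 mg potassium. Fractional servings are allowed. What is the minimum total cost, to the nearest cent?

$3.79

cheddar only: max(541/178, 656/40) = 16.4 servings → $18.86.
hummus only: max(541/56, 656/173) = 9.661 servings → $4.35.
cheddar + hummus with both tight: 1.991 servings and 3.332 servings → $3.79.
Cheapest feasible corner: $3.79.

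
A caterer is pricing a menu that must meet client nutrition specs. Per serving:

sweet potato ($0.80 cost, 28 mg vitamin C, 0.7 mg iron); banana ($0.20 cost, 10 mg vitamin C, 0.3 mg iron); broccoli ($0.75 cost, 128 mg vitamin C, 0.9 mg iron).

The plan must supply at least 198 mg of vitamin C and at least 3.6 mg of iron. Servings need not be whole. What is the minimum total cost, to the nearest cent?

$2.52

At the optimum either one food covers both requirements or two foods hit both targets exactly; no other combination can be cheaper.
sweet potato only: max(198/28, 3.6/0.7) = 7.071 servings → $5.66.
banana only: max(198/10, 3.6/0.3) = 19.8 servings → $3.96.
broccoli only: max(198/128, 3.6/0.9) = 4 servings → $3.00.
sweet potato + banana with both targets exact would need a negative amount; discard.
sweet potato + broccoli with both tight: 4.388 servings and 0.587 servings → $3.95.
banana + broccoli with both tight: 9.612 servings and 0.7959 servings → $2.52.
Cheapest feasible corner: $2.52.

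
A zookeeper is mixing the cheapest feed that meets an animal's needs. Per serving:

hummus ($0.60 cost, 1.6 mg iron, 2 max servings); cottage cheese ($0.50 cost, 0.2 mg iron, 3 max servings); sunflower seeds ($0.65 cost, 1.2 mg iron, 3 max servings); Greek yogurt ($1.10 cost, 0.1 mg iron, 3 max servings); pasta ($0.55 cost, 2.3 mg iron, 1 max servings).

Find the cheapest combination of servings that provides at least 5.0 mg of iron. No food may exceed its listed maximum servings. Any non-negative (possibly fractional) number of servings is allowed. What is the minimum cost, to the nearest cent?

$1.56

Cost per mg of iron: pasta $0.2391, hummus $0.3750, sunflower seeds $0.5417, cottage cheese $2.5000, Greek yogurt $11.0000.
Take 1 serving of pasta: +2.3 mg iron for $0.55 (total $0.55, still need 2.7 mg).
Take 1.688 servings of hummus: +2.7 mg iron for $1.01 (total $1.56, still need 0.0 mg).
Greedy by cheapest-per-mg is optimal for a single linear constraint, so the minimum cost is $1.56.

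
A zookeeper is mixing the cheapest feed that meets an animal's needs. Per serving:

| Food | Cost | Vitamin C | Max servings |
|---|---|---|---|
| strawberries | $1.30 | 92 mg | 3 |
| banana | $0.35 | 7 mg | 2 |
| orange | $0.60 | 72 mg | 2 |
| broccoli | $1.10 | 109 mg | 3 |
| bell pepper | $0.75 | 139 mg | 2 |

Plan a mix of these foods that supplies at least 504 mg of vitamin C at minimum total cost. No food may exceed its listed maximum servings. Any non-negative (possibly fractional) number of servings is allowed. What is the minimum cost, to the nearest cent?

Cost per mg of vitamin C: bell pepper $0.0054, orange $0.0083, broccoli $0.0101, strawberries $0.0141, banana $0.0500.
Take 2 servings of bell pepper: +278.0 mg vitamin C for $1.50 (total $1.50, still need 226.0 mg).
Take 2 servings of orange: +144.0 mg vitamin C for $1.20 (total $2.70, still need 82.0 mg).
Take 0.7523 servings of broccoli: +82.0 mg vitamin C for $0.83 (total $3.53, still need 0.0 mg).
Filling from the cheapest source first is optimal under one linear minimum: $3.53.

$3.53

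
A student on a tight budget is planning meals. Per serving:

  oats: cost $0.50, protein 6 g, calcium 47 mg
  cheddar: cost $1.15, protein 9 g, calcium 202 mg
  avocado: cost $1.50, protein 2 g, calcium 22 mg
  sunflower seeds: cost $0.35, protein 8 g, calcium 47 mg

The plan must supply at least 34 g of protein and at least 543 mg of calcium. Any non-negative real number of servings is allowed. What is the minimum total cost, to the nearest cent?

$3.23

This is a tiny linear program; its minimum lies at a vertex of the feasible set. List the vertices and price them.
oats only: max(34/6, 543/47) = 11.55 servings → $5.78.
cheddar only: max(34/9, 543/202) = 3.778 servings → $4.34.
avocado only: max(34/2, 543/22) = 24.68 servings → $37.02.
sunflower seeds only: max(34/8, 543/47) = 11.55 servings → $4.04.
oats + cheddar with both tight: 2.511 servings and 2.104 servings → $3.67.
oats + avocado with both targets exact would need a negative amount; discard.
oats + sunflower seeds: intersection lies outside the first quadrant.
cheddar + avocado with both tight: 1.641 servings and 9.617 servings → $16.31.
cheddar + sunflower seeds with both tight: 2.302 servings and 1.661 servings → $3.23.
avocado + sunflower seeds: the both-tight solution has a negative serving — not a feasible corner.
The minimum over all feasible corners is $3.23.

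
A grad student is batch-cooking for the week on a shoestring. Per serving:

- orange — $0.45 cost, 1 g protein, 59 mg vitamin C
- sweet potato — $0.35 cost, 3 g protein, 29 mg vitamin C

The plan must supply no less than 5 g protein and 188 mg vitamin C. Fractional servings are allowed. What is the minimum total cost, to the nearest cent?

$1.53

The cheapest plan sits at a corner of the feasible region — with two constraints it uses at most two foods.
orange only: max(5/1, 188/59) = 5 servings → $2.25.
sweet potato only: max(5/3, 188/29) = 6.483 servings → $2.27.
orange + sweet potato with both tight: 2.831 servings and 0.723 servings → $1.53.
Cheapest feasible corner: $1.53.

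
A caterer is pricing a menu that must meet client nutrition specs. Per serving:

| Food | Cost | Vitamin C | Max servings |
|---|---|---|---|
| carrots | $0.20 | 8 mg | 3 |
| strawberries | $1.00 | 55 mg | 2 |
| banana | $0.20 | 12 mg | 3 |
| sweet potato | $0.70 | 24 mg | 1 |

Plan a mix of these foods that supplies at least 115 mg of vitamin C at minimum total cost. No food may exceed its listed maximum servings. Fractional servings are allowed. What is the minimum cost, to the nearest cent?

Cost per mg of vitamin C: banana $0.0167, strawberries $0.0182, carrots $0.0250, sweet potato $0.0292.
Take 3 servings of banana: +36.0 mg vitamin C for $0.60 (total $0.60, still need 79.0 mg).
Take 1.436 servings of strawberries: +79.0 mg vitamin C for $1.44 (total $2.04, still need 0.0 mg).
Filling from the cheapest source first is optimal under one linear minimum: $2.04.

$2.04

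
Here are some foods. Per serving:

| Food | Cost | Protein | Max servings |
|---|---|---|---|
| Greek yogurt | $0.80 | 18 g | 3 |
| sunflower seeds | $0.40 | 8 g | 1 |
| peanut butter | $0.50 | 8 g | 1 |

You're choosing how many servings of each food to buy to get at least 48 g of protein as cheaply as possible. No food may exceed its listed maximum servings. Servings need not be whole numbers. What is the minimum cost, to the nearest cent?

$2.13

Cost per g of protein: Greek yogurt $0.0444, sunflower seeds $0.0500, peanut butter $0.0625.
Take 2.667 servings of Greek yogurt: +48.0 g protein for $2.13 (total $2.13, still need 0.0 g).
Greedy by cheapest-per-g is optimal for a single linear constraint, so the minimum cost is $2.13.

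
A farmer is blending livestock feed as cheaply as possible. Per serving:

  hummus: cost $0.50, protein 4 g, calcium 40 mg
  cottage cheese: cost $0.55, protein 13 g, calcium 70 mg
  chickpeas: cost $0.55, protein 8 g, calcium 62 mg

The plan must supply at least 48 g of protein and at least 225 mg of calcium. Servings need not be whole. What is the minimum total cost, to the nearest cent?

Check every corner: each single food scaled to meet both minima, and each pair solved so both constraints bind.
hummus only: max(48/4, 225/40) = 12 servings → $6.00.
cottage cheese only: max(48/13, 225/70) = 3.692 servings → $2.03.
chickpeas only: max(48/8, 225/62) = 6 servings → $3.30.
hummus + cottage cheese: intersection lies outside the first quadrant.
hummus + chickpeas with both targets exact would need a negative amount; discard.
cottage cheese + chickpeas: intersection lies outside the first quadrant.
Cheapest feasible corner: $2.03.

$2.03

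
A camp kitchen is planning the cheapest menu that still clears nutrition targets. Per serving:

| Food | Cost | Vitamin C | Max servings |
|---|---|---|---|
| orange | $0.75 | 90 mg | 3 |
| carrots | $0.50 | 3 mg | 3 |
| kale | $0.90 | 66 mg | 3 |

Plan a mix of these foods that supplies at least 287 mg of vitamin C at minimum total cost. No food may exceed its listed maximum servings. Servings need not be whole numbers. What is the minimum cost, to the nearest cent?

$2.48

Cost per mg of vitamin C: orange $0.0083, kale $0.0136, carrots $0.1667.
Take 3 servings of orange: +270.0 mg vitamin C for $2.25 (total $2.25, still need 17.0 mg).
Take 0.2576 servings of kale: +17.0 mg vitamin C for $0.23 (total $2.48, still need 0.0 mg).
Filling from the cheapest source first is optimal under one linear minimum: $2.48.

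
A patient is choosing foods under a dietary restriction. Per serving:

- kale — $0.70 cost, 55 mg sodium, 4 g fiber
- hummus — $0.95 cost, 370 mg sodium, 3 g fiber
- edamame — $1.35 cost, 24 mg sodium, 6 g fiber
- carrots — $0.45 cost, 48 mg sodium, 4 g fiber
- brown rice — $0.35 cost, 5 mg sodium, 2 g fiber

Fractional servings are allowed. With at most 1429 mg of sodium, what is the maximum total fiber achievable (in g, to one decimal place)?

571.6 g

Fiber per mg sodium: brown rice 0.4, edamame 0.25, carrots 0.08333, kale 0.07273, hummus 0.008108.
With no serving limits, spend the whole sodium allowance on brown rice: 1429 mg / 5 mg × 2 g = 571.6 g.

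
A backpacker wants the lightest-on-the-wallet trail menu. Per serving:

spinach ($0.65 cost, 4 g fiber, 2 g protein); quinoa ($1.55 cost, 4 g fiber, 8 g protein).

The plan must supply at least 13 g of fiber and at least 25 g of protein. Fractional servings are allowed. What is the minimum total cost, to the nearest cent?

$4.89

spinach only: max(13/4, 25/2) = 12.5 servings → $8.12.
quinoa only: max(13/4, 25/8) = 3.25 servings → $5.04.
spinach + quinoa with both tight: 0.1667 servings and 3.083 servings → $4.89.
The minimum over all feasible corners is $4.89.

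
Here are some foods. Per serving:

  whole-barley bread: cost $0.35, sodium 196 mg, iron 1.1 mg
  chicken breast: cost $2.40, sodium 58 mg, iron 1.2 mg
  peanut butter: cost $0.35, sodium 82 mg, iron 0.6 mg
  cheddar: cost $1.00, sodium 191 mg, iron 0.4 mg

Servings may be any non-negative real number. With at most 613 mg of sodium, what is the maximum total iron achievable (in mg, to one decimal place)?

Iron per mg sodium: chicken breast 0.02069, peanut butter 0.007317, whole-barley bread 0.005612, cheddar 0.002094.
With no serving limits, spend the whole sodium allowance on chicken breast: 613 mg / 58 mg × 1.2 mg = 12.7 mg.

12.7 mg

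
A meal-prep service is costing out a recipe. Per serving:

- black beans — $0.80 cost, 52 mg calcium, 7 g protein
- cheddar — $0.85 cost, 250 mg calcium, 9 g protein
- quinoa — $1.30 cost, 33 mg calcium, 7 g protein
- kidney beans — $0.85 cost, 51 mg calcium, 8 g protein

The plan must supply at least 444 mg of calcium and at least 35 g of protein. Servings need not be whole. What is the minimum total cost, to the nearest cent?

$3.31

Minimising a linear cost over {calcium ≥ 444, protein ≥ 35, servings ≥ 0} — the optimum is at a vertex, using one or two foods.
black beans only: max(444/52, 35/7) = 8.538 servings → $6.83.
cheddar only: max(444/250, 35/9) = 3.889 servings → $3.31.
quinoa only: max(444/33, 35/7) = 13.45 servings → $17.49.
kidney beans only: max(444/51, 35/8) = 8.706 servings → $7.40.
black beans + cheddar with both tight: 3.708 servings and 1.005 servings → $3.82.
black beans + quinoa: intersection lies outside the first quadrant.
black beans + kidney beans: intersection lies outside the first quadrant.
cheddar + quinoa with both tight: 1.344 servings and 3.272 servings → $5.40.
cheddar + kidney beans with both tight: 1.147 servings and 3.085 servings → $3.60.
quinoa + kidney beans: intersection lies outside the first quadrant.
So the least-cost plan costs $3.31.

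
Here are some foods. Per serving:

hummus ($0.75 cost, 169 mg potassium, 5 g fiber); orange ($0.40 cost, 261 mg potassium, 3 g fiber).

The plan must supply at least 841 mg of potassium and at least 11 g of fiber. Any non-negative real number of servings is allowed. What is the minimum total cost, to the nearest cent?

Check every corner: each single food scaled to meet both minima, and each pair solved so both constraints bind.
hummus only: max(841/169, 11/5) = 4.976 servings → $3.73.
orange only: max(841/261, 11/3) = 3.667 servings → $1.47.
hummus + orange with both tight: 0.4361 servings and 2.94 servings → $1.50.
So the least-cost plan costs $1.47.

$1.47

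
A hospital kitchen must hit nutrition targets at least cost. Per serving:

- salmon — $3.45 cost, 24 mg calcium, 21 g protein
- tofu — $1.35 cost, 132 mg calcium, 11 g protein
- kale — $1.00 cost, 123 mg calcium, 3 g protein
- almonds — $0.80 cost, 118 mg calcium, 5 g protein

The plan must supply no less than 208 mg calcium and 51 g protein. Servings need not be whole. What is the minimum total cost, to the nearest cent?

salmon only: max(208/24, 51/21) = 8.667 servings → $29.90.
tofu only: max(208/132, 51/11) = 4.636 servings → $6.26.
kale only: max(208/123, 51/3) = 17 servings → $17.00.
almonds only: max(208/118, 51/5) = 10.2 servings → $8.16.
salmon + tofu with both tight: 1.772 servings and 1.254 servings → $7.81.
salmon + kale with both tight: 2.25 servings and 1.252 servings → $9.01.
salmon + almonds with both tight: 2.111 servings and 1.333 servings → $8.35.
tofu + kale: intersection lies outside the first quadrant.
tofu + almonds: intersection lies outside the first quadrant.
kale + almonds with both targets exact would need a negative amount; discard.
The minimum over all feasible corners is $6.26.

$6.26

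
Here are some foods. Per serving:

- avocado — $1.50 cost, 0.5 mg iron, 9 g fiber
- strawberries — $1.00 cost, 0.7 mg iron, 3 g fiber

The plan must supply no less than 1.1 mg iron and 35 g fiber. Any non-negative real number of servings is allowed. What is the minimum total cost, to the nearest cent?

$5.83

The cheapest plan sits at a corner of the feasible region — with two constraints it uses at most two foods.
avocado only: max(1.1/0.5, 35/9) = 3.889 servings → $5.83.
strawberries only: max(1.1/0.7, 35/3) = 11.67 servings → $11.67.
avocado + strawberries: the both-tight solution has a negative serving — not a feasible corner.
The minimum over all feasible corners is $5.83.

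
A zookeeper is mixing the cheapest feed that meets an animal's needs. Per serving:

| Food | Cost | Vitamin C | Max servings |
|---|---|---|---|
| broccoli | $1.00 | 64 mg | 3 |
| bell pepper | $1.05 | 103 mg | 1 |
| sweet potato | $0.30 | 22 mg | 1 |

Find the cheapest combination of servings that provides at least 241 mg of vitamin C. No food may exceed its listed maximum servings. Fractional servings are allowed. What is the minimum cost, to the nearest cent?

Cost per mg of vitamin C: bell pepper $0.0102, sweet potato $0.0136, broccoli $0.0156.
Take 1 serving of bell pepper: +103.0 mg vitamin C for $1.05 (total $1.05, still need 138.0 mg).
Take 1 serving of sweet potato: +22.0 mg vitamin C for $0.30 (total $1.35, still need 116.0 mg).
Take 1.812 servings of broccoli: +116.0 mg vitamin C for $1.81 (total $3.16, still need 0.0 mg).
Filling from the cheapest source first is optimal under one linear minimum: $3.16.

$3.16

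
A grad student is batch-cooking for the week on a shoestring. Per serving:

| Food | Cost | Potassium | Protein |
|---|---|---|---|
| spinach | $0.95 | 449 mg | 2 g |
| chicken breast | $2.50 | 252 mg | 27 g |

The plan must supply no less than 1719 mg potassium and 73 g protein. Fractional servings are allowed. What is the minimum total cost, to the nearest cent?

For a min-cost LP with two ≥-constraints, a basic feasible solution has at most two positive variables.
spinach only: max(1719/449, 73/2) = 36.5 servings → $34.67.
chicken breast only: max(1719/252, 73/27) = 6.821 servings → $17.05.
spinach + chicken breast with both tight: 2.411 servings and 2.525 servings → $8.60.
Cheapest feasible corner: $8.60.

$8.60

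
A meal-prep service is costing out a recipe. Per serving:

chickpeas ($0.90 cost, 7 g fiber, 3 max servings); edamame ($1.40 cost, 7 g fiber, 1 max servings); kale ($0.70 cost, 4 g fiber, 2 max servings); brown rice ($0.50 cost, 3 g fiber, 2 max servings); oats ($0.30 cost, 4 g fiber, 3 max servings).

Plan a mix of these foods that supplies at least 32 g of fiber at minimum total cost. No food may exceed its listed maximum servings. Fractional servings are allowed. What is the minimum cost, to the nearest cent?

$3.47

Cost per g of fiber: oats $0.0750, chickpeas $0.1286, brown rice $0.1667, kale $0.1750, edamame $0.2000.
Take 3 servings of oats: +12.0 g fiber for $0.90 (total $0.90, still need 20.0 g).
Take 2.857 servings of chickpeas: +20.0 g fiber for $2.57 (total $3.47, still need 0.0 g).
Filling from the cheapest source first is optimal under one linear minimum: $3.47.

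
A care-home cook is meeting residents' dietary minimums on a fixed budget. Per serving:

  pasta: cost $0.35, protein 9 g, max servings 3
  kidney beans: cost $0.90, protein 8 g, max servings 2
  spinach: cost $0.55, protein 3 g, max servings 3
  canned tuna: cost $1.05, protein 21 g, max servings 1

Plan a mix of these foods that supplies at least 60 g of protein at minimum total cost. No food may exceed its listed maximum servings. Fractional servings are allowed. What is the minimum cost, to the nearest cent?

Cost per g of protein: pasta $0.0389, canned tuna $0.0500, kidney beans $0.1125, spinach $0.1833.
Take 3 servings of pasta: +27.0 g protein for $1.05 (total $1.05, still need 33.0 g).
Take 1 serving of canned tuna: +21.0 g protein for $1.05 (total $2.10, still need 12.0 g).
Take 1.5 servings of kidney beans: +12.0 g protein for $1.35 (total $3.45, still need 0.0 g).
Greedy by cheapest-per-g is optimal for a single linear constraint, so the minimum cost is $3.45.

$3.45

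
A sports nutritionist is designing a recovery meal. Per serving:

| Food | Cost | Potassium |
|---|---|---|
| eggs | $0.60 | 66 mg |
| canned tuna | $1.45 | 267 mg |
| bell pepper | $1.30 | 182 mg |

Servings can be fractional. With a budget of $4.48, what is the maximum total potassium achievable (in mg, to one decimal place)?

Potassium per dollar: canned tuna 184.1, bell pepper 140, eggs 110.
With no serving limits, spend the whole cost allowance on canned tuna: $4.48 / $1.45 × 267 mg = 824.9 mg.

824.9 mg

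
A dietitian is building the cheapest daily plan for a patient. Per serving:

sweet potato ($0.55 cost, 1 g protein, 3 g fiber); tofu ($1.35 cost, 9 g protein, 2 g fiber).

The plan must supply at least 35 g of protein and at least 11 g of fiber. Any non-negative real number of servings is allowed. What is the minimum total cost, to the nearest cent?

$5.71

sweet potato only: max(35/1, 11/3) = 35 servings → $19.25.
tofu only: max(35/9, 11/2) = 5.5 servings → $7.42.
sweet potato + tofu with both tight: 1.16 servings and 3.76 servings → $5.71.
Cheapest feasible corner: $5.71.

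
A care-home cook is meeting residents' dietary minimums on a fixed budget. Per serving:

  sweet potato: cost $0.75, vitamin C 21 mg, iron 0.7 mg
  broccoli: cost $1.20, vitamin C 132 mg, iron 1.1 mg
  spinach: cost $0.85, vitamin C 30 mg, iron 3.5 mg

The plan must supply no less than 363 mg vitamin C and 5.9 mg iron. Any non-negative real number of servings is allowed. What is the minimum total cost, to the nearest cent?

For a min-cost LP with two ≥-constraints, a basic feasible solution has at most two positive variables.
sweet potato only: max(363/21, 5.9/0.7) = 17.29 servings → $12.96.
broccoli only: max(363/132, 5.9/1.1) = 5.364 servings → $6.44.
spinach only: max(363/30, 5.9/3.5) = 12.1 servings → $10.29.
sweet potato + broccoli with both tight: 5.476 servings and 1.879 servings → $6.36.
sweet potato + spinach with both targets exact would need a negative amount; discard.
broccoli + spinach with both tight: 2.549 servings and 0.8846 servings → $3.81.
So the least-cost plan costs $3.81.

$3.81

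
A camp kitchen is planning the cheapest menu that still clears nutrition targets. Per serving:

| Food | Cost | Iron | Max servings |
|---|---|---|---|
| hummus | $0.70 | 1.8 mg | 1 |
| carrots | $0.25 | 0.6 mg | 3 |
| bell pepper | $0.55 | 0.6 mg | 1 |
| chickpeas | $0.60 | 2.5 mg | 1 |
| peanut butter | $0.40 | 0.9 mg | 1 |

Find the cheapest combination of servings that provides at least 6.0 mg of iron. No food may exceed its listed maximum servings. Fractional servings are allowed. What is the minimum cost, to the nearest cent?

$2.01

Cost per mg of iron: chickpeas $0.2400, hummus $0.3889, carrots $0.4167, peanut butter $0.4444, bell pepper $0.9167.
Take 1 serving of chickpeas: +2.5 mg iron for $0.60 (total $0.60, still need 3.5 mg).
Take 1 serving of hummus: +1.8 mg iron for $0.70 (total $1.30, still need 1.7 mg).
Take 2.833 servings of carrots: +1.7 mg iron for $0.71 (total $2.01, still need 0.0 mg).
Greedy by cheapest-per-mg is optimal for a single linear constraint, so the minimum cost is $2.01.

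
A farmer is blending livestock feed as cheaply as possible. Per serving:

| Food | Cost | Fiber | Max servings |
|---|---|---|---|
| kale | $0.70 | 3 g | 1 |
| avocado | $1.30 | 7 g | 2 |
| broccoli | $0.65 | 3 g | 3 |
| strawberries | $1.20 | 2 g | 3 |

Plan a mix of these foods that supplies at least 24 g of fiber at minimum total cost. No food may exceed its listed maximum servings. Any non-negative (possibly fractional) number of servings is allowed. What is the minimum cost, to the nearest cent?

Cost per g of fiber: avocado $0.1857, broccoli $0.2167, kale $0.2333, strawberries $0.6000.
Take 2 servings of avocado: +14.0 g fiber for $2.60 (total $2.60, still need 10.0 g).
Take 3 servings of broccoli: +9.0 g fiber for $1.95 (total $4.55, still need 1.0 g).
Take 0.3333 servings of kale: +1.0 g fiber for $0.23 (total $4.78, still need 0.0 g).
Greedy by cheapest-per-g is optimal for a single linear constraint, so the minimum cost is $4.78.

$4.78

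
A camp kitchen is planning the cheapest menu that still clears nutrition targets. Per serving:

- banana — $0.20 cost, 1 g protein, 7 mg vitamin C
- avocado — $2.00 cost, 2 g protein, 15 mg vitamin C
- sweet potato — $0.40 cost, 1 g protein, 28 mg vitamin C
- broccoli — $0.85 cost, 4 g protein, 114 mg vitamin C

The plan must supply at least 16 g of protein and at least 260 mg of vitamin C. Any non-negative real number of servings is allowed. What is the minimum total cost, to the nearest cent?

At the optimum either one food covers both requirements or two foods hit both targets exactly; no other combination can be cheaper.
banana only: max(16/1, 260/7) = 37.14 servings → $7.43.
avocado only: max(16/2, 260/15) = 17.33 servings → $34.67.
sweet potato only: max(16/1, 260/28) = 16 servings → $6.40.
broccoli only: max(16/4, 260/114) = 4 servings → $3.40.
banana + avocado: the both-tight solution has a negative serving — not a feasible corner.
banana + sweet potato with both tight: 8.952 servings and 7.048 servings → $4.61.
banana + broccoli with both tight: 9.116 servings and 1.721 servings → $3.29.
avocado + sweet potato with both tight: 4.585 servings and 6.829 servings → $11.90.
avocado + broccoli with both tight: 4.667 servings and 1.667 servings → $10.75.
sweet potato + broccoli: intersection lies outside the first quadrant.
Cheapest feasible corner: $3.29.

$3.29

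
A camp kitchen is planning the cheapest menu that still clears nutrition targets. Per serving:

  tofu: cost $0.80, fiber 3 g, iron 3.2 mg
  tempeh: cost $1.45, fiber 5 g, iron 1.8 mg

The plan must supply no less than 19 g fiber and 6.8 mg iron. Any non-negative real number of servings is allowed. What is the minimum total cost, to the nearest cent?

The cheapest plan sits at a corner of the feasible region — with two constraints it uses at most two foods.
tofu only: max(19/3, 6.8/3.2) = 6.333 servings → $5.07.
tempeh only: max(19/5, 6.8/1.8) = 3.8 servings → $5.51.
tofu + tempeh: the both-tight solution has a negative serving — not a feasible corner.
The minimum over all feasible corners is $5.07.

$5.07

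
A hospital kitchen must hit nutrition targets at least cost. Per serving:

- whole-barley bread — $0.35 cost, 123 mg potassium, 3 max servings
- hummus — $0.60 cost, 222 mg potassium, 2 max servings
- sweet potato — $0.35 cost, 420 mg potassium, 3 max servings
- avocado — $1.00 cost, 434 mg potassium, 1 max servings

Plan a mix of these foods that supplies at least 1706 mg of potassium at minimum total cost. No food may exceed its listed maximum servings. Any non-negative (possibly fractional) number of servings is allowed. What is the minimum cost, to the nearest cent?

Cost per mg of potassium: sweet potato $0.0008, avocado $0.0023, hummus $0.0027, whole-barley bread $0.0028.
Take 3 servings of sweet potato: +1260.0 mg potassium for $1.05 (total $1.05, still need 446.0 mg).
Take 1 serving of avocado: +434.0 mg potassium for $1.00 (total $2.05, still need 12.0 mg).
Take 0.05405 servings of hummus: +12.0 mg potassium for $0.03 (total $2.08, still need 0.0 mg).
Greedy by cheapest-per-mg is optimal for a single linear constraint, so the minimum cost is $2.08.

$2.08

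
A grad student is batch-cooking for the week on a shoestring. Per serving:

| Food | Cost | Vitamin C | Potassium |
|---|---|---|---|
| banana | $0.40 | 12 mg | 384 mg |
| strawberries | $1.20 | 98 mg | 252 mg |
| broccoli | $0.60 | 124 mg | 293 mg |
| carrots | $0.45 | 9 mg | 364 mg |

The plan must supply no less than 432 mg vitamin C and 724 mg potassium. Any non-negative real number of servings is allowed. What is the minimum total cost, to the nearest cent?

$2.09

This is a tiny linear program; its minimum lies at a vertex of the feasible set. List the vertices and price them.
banana only: max(432/12, 724/384) = 36 servings → $14.40.
strawberries only: max(432/98, 724/252) = 4.408 servings → $5.29.
broccoli only: max(432/124, 724/293) = 3.484 servings → $2.09.
carrots only: max(432/9, 724/364) = 48 servings → $21.60.
banana + strawberries: intersection lies outside the first quadrant.
banana + broccoli: the both-tight solution has a negative serving — not a feasible corner.
banana + carrots: the both-tight solution has a negative serving — not a feasible corner.
strawberries + broccoli: intersection lies outside the first quadrant.
strawberries + carrots: the both-tight solution has a negative serving — not a feasible corner.
broccoli + carrots: the both-tight solution has a negative serving — not a feasible corner.
So the least-cost plan costs $2.09.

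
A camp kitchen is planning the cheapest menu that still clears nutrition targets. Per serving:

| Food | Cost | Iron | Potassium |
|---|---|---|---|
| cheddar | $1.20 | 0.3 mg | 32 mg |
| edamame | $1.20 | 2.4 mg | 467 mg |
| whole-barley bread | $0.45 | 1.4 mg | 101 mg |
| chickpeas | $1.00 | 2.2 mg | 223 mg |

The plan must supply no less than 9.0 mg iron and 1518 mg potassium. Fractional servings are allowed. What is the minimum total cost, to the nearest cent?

This is a tiny linear program; its minimum lies at a vertex of the feasible set. List the vertices and price them.
cheddar only: max(9.0/0.3, 1518/32) = 47.44 servings → $56.92.
edamame only: max(9.0/2.4, 1518/467) = 3.75 servings → $4.50.
whole-barley bread only: max(9.0/1.4, 1518/101) = 15.03 servings → $6.76.
chickpeas only: max(9.0/2.2, 1518/223) = 6.807 servings → $6.81.
cheddar + edamame with both tight: 8.844 servings and 2.645 servings → $13.79.
cheddar + whole-barley bread with both targets exact would need a negative amount; discard.
cheddar + chickpeas with both targets exact would need a negative amount; discard.
edamame + whole-barley bread with both tight: 2.956 servings and 1.361 servings → $4.16.
edamame + chickpeas with both tight: 2.707 servings and 1.137 servings → $4.39.
whole-barley bread + chickpeas: intersection lies outside the first quadrant.
So the least-cost plan costs $4.16.

$4.16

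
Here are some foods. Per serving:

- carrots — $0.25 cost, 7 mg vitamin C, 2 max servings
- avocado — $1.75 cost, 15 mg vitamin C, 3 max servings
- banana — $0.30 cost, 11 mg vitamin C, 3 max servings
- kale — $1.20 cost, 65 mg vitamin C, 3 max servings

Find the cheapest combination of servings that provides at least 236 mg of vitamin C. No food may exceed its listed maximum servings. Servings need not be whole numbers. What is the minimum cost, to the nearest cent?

$4.79

Cost per mg of vitamin C: kale $0.0185, banana $0.0273, carrots $0.0357, avocado $0.1167.
Take 3 servings of kale: +195.0 mg vitamin C for $3.60 (total $3.60, still need 41.0 mg).
Take 3 servings of banana: +33.0 mg vitamin C for $0.90 (total $4.50, still need 8.0 mg).
Take 1.143 servings of carrots: +8.0 mg vitamin C for $0.29 (total $4.79, still need 0.0 mg).
Greedy by cheapest-per-mg is optimal for a single linear constraint, so the minimum cost is $4.79.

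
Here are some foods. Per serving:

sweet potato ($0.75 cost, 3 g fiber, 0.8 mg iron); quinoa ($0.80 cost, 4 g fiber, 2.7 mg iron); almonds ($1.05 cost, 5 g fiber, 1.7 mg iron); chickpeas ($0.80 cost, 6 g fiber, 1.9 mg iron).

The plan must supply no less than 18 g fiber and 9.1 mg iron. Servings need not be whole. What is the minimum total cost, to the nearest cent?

An LP optimum is at a vertex; with two nutrient constraints at most two foods are used. Check each candidate.
sweet potato only: max(18/3, 9.1/0.8) = 11.38 servings → $8.53.
quinoa only: max(18/4, 9.1/2.7) = 4.5 servings → $3.60.
almonds only: max(18/5, 9.1/1.7) = 5.353 servings → $5.62.
chickpeas only: max(18/6, 9.1/1.9) = 4.789 servings → $3.83.
sweet potato + quinoa with both tight: 2.49 servings and 2.633 servings → $3.97.
sweet potato + almonds: the both-tight solution has a negative serving — not a feasible corner.
sweet potato + chickpeas: the both-tight solution has a negative serving — not a feasible corner.
quinoa + almonds with both tight: 2.224 servings and 1.821 servings → $3.69.
quinoa + chickpeas with both tight: 2.372 servings and 1.419 servings → $3.03.
almonds + chickpeas: intersection lies outside the first quadrant.
So the least-cost plan costs $3.03.

$3.03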